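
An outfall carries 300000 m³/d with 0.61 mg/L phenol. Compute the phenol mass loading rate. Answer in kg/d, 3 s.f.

300000 m³/d = 3.472 m³/s.
Mass flux = Q·C = 3.472 m³/s × 0.61 g/m³ = 2.118 g/s.
= 2.118 g/s × 86.4 = 183 kg/d.

183 kg/d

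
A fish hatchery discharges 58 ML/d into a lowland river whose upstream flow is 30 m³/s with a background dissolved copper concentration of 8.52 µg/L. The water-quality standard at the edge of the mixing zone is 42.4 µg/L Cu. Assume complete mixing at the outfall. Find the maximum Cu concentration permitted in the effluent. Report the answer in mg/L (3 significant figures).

1.56 mg/L

58 ML/d = 0.6713 m³/s.
8.52 µg/L = 0.00852 mg/L.
42.4 µg/L = 0.0424 mg/L.
Mass balance: 0.0424·30.67 = 0.6713·Cₑ + 30·0.00852.
Cₑ = (1.3 − 0.2556) / 0.6713 = 1.556 mg/L.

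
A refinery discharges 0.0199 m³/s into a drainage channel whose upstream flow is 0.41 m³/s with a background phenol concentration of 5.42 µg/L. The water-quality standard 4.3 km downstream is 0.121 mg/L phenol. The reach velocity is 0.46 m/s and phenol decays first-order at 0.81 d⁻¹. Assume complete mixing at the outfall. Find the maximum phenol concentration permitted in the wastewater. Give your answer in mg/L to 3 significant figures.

2.74 mg/L

5.42 µg/L = 0.00542 mg/L.
Travel time to the compliance point: t = 4300/0.46 = 9348 s = 0.1082 d; decay factor exp(−0.81·0.1082) = 0.9161.
So the concentration just after mixing may be at most 0.121/0.9161 = 0.1321 mg/L.
Mass balance: 0.1321·0.4299 = 0.0199·Cₑ + 0.41·0.00542.
Cₑ = (0.05678 − 0.002222) / 0.0199 = 2.742 mg/L.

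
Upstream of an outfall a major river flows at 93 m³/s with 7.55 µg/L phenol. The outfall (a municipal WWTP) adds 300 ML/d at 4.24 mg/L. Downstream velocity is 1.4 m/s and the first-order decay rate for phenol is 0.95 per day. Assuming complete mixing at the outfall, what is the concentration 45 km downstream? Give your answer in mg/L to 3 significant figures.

300 ML/d = 3.472 m³/s.
7.55 µg/L = 0.00755 mg/L.
After complete mixing, C₀ = (3.472·4.24 + 93·0.00755) / 96.47 = 0.1599 mg/L.
Travel time t = 4.5e+04 m / 1.4 m/s = 3.214e+04 s = 0.372 d.
C = 0.1599·exp(−0.95·0.372) = 0.1599·0.7023 = 0.1123 mg/L.

0.112 mg/L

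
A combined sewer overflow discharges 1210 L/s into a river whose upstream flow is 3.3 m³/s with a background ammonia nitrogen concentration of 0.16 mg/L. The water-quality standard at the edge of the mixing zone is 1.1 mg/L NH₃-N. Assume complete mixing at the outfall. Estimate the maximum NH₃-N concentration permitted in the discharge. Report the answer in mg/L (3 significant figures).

1210 L/s = 1.21 m³/s.
Mass balance: 1.1·4.51 = 1.21·Cₑ + 3.3·0.16.
Cₑ = (4.961 − 0.528) / 1.21 = 3.664 mg/L.

3.66 mg/L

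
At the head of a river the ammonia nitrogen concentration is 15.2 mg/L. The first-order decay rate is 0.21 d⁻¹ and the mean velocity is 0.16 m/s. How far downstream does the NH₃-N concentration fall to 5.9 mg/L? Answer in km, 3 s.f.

62.3 km

From C = C₀·e^(−kt), t = ln(C₀/C)/k = ln(15.2/5.9)/0.21 = 0.9463/0.21 = 4.506 d.
Distance = v·t = 0.16 m/s × 3.894e+05 s = 6.23e+04 m = 62.3 km.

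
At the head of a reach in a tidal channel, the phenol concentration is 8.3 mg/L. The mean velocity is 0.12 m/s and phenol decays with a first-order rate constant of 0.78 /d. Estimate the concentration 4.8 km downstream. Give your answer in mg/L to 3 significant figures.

5.78 mg/L

Travel time t = 4.8 km / 0.12 m/s = 4800/0.12 = 4e+04 s = 0.463 d.
First-order decay: C = 8.3·exp(−0.78·0.463) = 8.3·0.6969 = 5.784 mg/L.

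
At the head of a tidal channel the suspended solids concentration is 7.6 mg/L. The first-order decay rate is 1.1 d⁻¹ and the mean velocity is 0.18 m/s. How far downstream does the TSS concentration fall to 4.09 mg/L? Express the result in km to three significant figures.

From C = C₀·e^(−kt), t = ln(C₀/C)/k = ln(7.6/4.09)/1.1 = 0.6196/1.1 = 0.5633 d.
Distance = v·t = 0.18 m/s × 4.867e+04 s = 8760 m = 8.76 km.

8.76 km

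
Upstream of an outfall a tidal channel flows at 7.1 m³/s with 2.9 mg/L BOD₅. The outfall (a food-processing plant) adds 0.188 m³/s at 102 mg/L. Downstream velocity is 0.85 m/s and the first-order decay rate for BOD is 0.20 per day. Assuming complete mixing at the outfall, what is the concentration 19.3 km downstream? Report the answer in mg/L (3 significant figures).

After complete mixing, C₀ = (0.188·102 + 7.1·2.9) / 7.288 = 5.456 mg/L.
Travel time t = 1.93e+04 m / 0.85 m/s = 2.271e+04 s = 0.2628 d.
C = 5.456·exp(−0.20·0.2628) = 5.456·0.9488 = 5.177 mg/L.

5.18 mg/L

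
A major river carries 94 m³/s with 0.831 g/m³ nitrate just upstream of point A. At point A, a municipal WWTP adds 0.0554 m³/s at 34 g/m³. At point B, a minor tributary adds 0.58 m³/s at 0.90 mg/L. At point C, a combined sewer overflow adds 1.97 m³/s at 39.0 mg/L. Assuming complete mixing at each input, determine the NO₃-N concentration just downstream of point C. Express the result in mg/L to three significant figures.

1.63 mg/L

After input A: C = (94·0.831 + 0.0554·34) / 94.06 = 0.8505 mg/L.
After input B: C = (94.06·0.8505 + 0.58·0.9) / 94.64 = 0.8508 mg/L.
After input C: C = (94.64·0.8508 + 1.97·39) / 96.61 = 1.629 mg/L.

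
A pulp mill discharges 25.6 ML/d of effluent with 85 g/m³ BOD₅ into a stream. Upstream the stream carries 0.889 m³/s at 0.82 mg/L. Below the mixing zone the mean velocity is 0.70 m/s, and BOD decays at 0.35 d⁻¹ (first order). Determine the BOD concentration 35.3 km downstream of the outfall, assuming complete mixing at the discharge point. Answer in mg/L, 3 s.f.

25.6 ML/d = 0.2963 m³/s.
After complete mixing, C₀ = (0.2963·85 + 0.889·0.82) / 1.185 = 21.86 mg/L.
Travel time t = 3.53e+04 m / 0.70 m/s = 5.043e+04 s = 0.5837 d.
C = 21.86·exp(−0.35·0.5837) = 21.86·0.8152 = 17.82 mg/L.

17.8 mg/L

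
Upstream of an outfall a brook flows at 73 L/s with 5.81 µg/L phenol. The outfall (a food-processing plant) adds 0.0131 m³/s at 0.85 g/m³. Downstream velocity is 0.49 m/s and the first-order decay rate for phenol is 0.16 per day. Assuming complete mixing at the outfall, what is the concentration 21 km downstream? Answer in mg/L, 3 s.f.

0.124 mg/L

73 L/s = 0.073 m³/s.
5.81 µg/L = 0.00581 mg/L.
After complete mixing, C₀ = (0.0131·0.85 + 0.073·0.00581) / 0.0861 = 0.1343 mg/L.
Travel time t = 2.1e+04 m / 0.49 m/s = 4.286e+04 s = 0.496 d.
C = 0.1343·exp(−0.16·0.496) = 0.1343·0.9237 = 0.124 mg/L.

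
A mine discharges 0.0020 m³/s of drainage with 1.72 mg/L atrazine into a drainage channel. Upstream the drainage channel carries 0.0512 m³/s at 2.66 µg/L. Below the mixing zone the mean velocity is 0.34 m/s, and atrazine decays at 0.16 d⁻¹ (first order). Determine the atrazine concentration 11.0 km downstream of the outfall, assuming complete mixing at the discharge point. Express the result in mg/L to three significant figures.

2.66 µg/L = 0.00266 mg/L.
After complete mixing, C₀ = (0.002·1.72 + 0.0512·0.00266) / 0.0532 = 0.06722 mg/L.
Travel time t = 1.1e+04 m / 0.34 m/s = 3.235e+04 s = 0.3745 d.
C = 0.06722·exp(−0.16·0.3745) = 0.06722·0.9418 = 0.06331 mg/L.

0.0633 mg/L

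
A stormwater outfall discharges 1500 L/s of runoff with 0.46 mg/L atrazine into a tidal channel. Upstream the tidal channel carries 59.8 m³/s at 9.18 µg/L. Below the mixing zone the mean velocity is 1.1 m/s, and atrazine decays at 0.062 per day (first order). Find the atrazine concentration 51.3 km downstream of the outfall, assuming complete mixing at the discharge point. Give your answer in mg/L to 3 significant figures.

1500 L/s = 1.5 m³/s.
9.18 µg/L = 0.00918 mg/L.
After complete mixing, C₀ = (1.5·0.46 + 59.8·0.00918) / 61.3 = 0.02021 mg/L.
Travel time t = 5.13e+04 m / 1.1 m/s = 4.664e+04 s = 0.5398 d.
C = 0.02021·exp(−0.062·0.5398) = 0.02021·0.9671 = 0.01955 mg/L.

0.0195 mg/L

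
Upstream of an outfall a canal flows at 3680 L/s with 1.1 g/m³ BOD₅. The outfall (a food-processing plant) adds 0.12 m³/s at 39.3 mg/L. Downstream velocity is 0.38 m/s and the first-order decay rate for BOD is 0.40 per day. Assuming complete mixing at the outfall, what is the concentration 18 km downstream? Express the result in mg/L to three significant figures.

3680 L/s = 3.68 m³/s.
After complete mixing, C₀ = (0.12·39.3 + 3.68·1.1) / 3.8 = 2.306 mg/L.
Travel time t = 1.8e+04 m / 0.38 m/s = 4.737e+04 s = 0.5482 d.
C = 2.306·exp(−0.40·0.5482) = 2.306·0.8031 = 1.852 mg/L.

1.85 mg/L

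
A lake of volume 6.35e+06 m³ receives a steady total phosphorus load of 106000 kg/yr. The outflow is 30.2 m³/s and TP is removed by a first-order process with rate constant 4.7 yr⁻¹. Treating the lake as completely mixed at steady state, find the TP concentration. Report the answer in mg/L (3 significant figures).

Outflow Q = 30.2 m³/s × 3.156e+07 s/yr = 9.53e+08 m³/yr.
Steady-state CSTR mass balance: W = Q·C + k·V·C, so C = W/(Q + kV).
Q + kV = 9.53e+08 + 4.7·6.35e+06 = 9.829e+08 m³/yr.
C = 106000/9.829e+08 = 0.0001078 kg/m³ = 0.1078 mg/L.

0.108 mg/L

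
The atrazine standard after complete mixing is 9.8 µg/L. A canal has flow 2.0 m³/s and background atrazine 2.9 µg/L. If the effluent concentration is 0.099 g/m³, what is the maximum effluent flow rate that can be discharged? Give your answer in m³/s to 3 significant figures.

0.155 m³/s

2.9 µg/L = 0.0029 mg/L.
9.8 µg/L = 0.0098 mg/L.
Mass balance at complete mixing: C_std·(Q_w + Q_r) = Q_w·C_e + Q_r·C_b.
Rearranging, Q_w = Q_r·(C_std − C_b)/(C_e − C_std) = 2.0·(0.0098 − 0.0029) / (0.099 − 0.0098) = 0.1547 m³/s.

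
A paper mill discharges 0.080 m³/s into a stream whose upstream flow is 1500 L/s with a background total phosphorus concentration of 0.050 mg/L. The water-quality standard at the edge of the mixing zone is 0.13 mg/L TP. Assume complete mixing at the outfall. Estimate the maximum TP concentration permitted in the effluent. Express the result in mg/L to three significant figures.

1.63 mg/L

1500 L/s = 1.5 m³/s.
Mass balance: 0.13·1.58 = 0.08·Cₑ + 1.5·0.05.
Cₑ = (0.2054 − 0.075) / 0.08 = 1.63 mg/L.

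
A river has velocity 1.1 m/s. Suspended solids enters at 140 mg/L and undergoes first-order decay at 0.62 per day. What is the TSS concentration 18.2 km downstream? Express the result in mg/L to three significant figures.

Travel time t = 18.2 km / 1.1 m/s = 1.82e+04/1.1 = 1.655e+04 s = 0.1915 d.
First-order decay: C = 140·exp(−0.62·0.1915) = 140·0.888 = 124.3 mg/L.

124 mg/L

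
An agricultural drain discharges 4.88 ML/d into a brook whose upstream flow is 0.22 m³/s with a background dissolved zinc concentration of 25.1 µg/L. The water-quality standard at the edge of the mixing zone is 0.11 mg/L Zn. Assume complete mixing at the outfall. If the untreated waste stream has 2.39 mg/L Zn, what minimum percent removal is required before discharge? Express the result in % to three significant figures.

4.88 ML/d = 0.05648 m³/s.
25.1 µg/L = 0.0251 mg/L.
Mass balance: 0.11·0.2765 = 0.05648·Cₑ + 0.22·0.0251.
Cₑ = (0.03041 − 0.005522) / 0.05648 = 0.4407 mg/L.
Required removal = 1 − 0.4407/2.39 = 81.56 %.

81.6 %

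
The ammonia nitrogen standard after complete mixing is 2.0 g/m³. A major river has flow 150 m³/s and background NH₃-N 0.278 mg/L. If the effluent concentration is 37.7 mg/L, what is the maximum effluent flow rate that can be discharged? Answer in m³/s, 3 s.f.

7.24 m³/s

Mass balance at complete mixing: C_std·(Q_w + Q_r) = Q_w·C_e + Q_r·C_b.
Rearranging, Q_w = Q_r·(C_std − C_b)/(C_e − C_std) = 150·(2 − 0.278) / (37.7 − 2) = 7.235 m³/s.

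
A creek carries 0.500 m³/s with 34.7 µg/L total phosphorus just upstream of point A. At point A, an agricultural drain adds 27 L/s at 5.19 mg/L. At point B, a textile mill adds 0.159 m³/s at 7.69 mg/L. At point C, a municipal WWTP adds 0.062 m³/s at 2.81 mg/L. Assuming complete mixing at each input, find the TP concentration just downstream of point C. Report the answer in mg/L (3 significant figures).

34.7 µg/L = 0.0347 mg/L.
27 L/s = 0.027 m³/s.
After input A: C = (0.5·0.0347 + 0.027·5.19) / 0.527 = 0.2988 mg/L.
After input B: C = (0.527·0.2988 + 0.159·7.69) / 0.686 = 2.012 mg/L.
After input C: C = (0.686·2.012 + 0.062·2.81) / 0.748 = 2.078 mg/L.

2.08 mg/L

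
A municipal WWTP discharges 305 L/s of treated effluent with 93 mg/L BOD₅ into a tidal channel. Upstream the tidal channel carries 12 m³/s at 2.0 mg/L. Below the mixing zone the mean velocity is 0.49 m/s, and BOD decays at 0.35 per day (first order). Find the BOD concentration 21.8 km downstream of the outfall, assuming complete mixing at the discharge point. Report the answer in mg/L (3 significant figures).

305 L/s = 0.305 m³/s.
After complete mixing, C₀ = (0.305·93 + 12·2) / 12.3 = 4.256 mg/L.
Travel time t = 2.18e+04 m / 0.49 m/s = 4.449e+04 s = 0.5149 d.
C = 4.256·exp(−0.35·0.5149) = 4.256·0.8351 = 3.554 mg/L.

3.55 mg/L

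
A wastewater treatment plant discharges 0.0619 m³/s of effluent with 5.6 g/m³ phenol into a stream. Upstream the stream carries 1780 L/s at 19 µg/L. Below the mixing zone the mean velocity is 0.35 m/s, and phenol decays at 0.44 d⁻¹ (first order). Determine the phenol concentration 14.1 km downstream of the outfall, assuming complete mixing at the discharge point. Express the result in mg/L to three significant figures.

1780 L/s = 1.78 m³/s.
19 µg/L = 0.019 mg/L.
After complete mixing, C₀ = (0.0619·5.6 + 1.78·0.019) / 1.842 = 0.2066 mg/L.
Travel time t = 1.41e+04 m / 0.35 m/s = 4.029e+04 s = 0.4663 d.
C = 0.2066·exp(−0.44·0.4663) = 0.2066·0.8145 = 0.1682 mg/L.

0.168 mg/L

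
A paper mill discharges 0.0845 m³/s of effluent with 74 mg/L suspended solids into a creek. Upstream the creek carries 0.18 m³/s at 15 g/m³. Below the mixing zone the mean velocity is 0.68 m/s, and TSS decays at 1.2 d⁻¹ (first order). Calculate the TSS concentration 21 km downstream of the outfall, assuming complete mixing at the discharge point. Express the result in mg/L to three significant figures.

After complete mixing, C₀ = (0.0845·74 + 0.18·15) / 0.2645 = 33.85 mg/L.
Travel time t = 2.1e+04 m / 0.68 m/s = 3.088e+04 s = 0.3574 d.
C = 33.85·exp(−1.2·0.3574) = 33.85·0.6512 = 22.04 mg/L.

22.0 mg/L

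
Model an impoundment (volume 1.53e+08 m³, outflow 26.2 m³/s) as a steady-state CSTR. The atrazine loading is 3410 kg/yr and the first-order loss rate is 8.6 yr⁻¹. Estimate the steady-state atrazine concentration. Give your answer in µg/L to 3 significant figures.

1.59 µg/L

Outflow Q = 26.2 m³/s × 3.156e+07 s/yr = 8.268e+08 m³/yr.
Steady-state CSTR mass balance: W = Q·C + k·V·C, so C = W/(Q + kV).
Q + kV = 8.268e+08 + 8.6·1.53e+08 = 2.143e+09 m³/yr.
C = 3410/2.143e+09 = 1.592e-06 kg/m³ = 0.001592 mg/L = 1.592 µg/L.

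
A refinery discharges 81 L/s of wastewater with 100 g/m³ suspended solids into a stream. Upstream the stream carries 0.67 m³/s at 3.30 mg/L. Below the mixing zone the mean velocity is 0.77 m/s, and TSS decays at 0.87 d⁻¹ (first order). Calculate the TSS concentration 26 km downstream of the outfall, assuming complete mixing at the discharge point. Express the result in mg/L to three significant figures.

9.77 mg/L

81 L/s = 0.081 m³/s.
After complete mixing, C₀ = (0.081·100 + 0.67·3.3) / 0.751 = 13.73 mg/L.
Travel time t = 2.6e+04 m / 0.77 m/s = 3.377e+04 s = 0.3908 d.
C = 13.73·exp(−0.87·0.3908) = 13.73·0.7118 = 9.772 mg/L.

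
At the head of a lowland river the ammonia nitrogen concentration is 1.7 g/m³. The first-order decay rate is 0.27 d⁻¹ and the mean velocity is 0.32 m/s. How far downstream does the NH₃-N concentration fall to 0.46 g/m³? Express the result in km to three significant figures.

134 km

From C = C₀·e^(−kt), t = ln(C₀/C)/k = ln(1.7/0.46)/0.27 = 1.307/0.27 = 4.841 d.
Distance = v·t = 0.32 m/s × 4.183e+05 s = 1.339e+05 m = 133.9 km.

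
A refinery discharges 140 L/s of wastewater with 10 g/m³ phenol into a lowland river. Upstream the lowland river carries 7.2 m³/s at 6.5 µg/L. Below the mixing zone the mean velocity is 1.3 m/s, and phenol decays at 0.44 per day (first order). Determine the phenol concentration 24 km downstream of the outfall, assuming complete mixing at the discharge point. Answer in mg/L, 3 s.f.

0.179 mg/L

140 L/s = 0.14 m³/s.
6.5 µg/L = 0.0065 mg/L.
After complete mixing, C₀ = (0.14·10 + 7.2·0.0065) / 7.34 = 0.1971 mg/L.
Travel time t = 2.4e+04 m / 1.3 m/s = 1.846e+04 s = 0.2137 d.
C = 0.1971·exp(−0.44·0.2137) = 0.1971·0.9103 = 0.1794 mg/L.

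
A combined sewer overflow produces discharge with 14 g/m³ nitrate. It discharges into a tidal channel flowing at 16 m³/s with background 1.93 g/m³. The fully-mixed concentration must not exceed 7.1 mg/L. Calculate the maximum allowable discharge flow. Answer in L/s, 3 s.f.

12000 L/s

Mass balance at complete mixing: C_std·(Q_w + Q_r) = Q_w·C_e + Q_r·C_b.
Rearranging, Q_w = Q_r·(C_std − C_b)/(C_e − C_std) = 16·(7.1 − 1.93) / (14 − 7.1) = 11.99 m³/s.
= 1.199e+04 L/s.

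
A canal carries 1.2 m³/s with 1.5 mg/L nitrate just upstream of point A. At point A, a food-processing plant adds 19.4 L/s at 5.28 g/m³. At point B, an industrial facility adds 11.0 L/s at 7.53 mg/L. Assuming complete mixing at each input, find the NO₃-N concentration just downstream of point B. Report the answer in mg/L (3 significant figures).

19.4 L/s = 0.0194 m³/s.
After input A: C = (1.2·1.5 + 0.0194·5.28) / 1.219 = 1.56 mg/L.
11.0 L/s = 0.011 m³/s.
After input B: C = (1.219·1.56 + 0.011·7.53) / 1.23 = 1.614 mg/L.

1.61 mg/L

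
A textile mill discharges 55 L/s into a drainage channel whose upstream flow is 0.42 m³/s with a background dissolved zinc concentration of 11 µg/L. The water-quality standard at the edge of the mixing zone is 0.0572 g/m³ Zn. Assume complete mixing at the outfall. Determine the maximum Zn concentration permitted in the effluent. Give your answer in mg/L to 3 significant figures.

0.410 mg/L

55 L/s = 0.055 m³/s.
11 µg/L = 0.011 mg/L.
Mass balance: 0.0572·0.475 = 0.055·Cₑ + 0.42·0.011.
Cₑ = (0.02717 − 0.00462) / 0.055 = 0.41 mg/L.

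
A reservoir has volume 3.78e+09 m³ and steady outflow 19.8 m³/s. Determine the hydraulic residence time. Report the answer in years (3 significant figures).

Q = 19.8 m³/s × 3.156e+07 s/yr = 6.248e+08 m³/yr.
Hydraulic residence time τ = V/Q = 3.78e+09/6.248e+08 = 6.05 yr.

6.05 yr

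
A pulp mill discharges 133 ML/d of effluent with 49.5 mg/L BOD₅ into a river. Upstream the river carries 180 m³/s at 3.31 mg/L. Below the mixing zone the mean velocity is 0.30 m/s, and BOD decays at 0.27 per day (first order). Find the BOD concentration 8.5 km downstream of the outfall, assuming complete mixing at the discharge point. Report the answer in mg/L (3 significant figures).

3.39 mg/L

133 ML/d = 1.539 m³/s.
After complete mixing, C₀ = (1.539·49.5 + 180·3.31) / 181.5 = 3.702 mg/L.
Travel time t = 8500 m / 0.30 m/s = 2.833e+04 s = 0.3279 d.
C = 3.702·exp(−0.27·0.3279) = 3.702·0.9153 = 3.388 mg/L.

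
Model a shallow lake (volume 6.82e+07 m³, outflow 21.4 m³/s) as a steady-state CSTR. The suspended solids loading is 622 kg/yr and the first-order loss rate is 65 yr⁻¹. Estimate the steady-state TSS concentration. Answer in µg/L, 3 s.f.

Outflow Q = 21.4 m³/s × 3.156e+07 s/yr = 6.753e+08 m³/yr.
Steady-state CSTR mass balance: W = Q·C + k·V·C, so C = W/(Q + kV).
Q + kV = 6.753e+08 + 65·6.82e+07 = 5.108e+09 m³/yr.
C = 622/5.108e+09 = 1.218e-07 kg/m³ = 0.0001218 mg/L = 0.1218 µg/L.

0.122 µg/L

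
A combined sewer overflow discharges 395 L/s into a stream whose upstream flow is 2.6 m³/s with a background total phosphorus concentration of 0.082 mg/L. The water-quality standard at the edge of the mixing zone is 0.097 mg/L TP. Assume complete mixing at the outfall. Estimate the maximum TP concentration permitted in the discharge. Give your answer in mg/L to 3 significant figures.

395 L/s = 0.395 m³/s.
Mass balance: 0.097·2.995 = 0.395·Cₑ + 2.6·0.082.
Cₑ = (0.2905 − 0.2132) / 0.395 = 0.1957 mg/L.

0.196 mg/L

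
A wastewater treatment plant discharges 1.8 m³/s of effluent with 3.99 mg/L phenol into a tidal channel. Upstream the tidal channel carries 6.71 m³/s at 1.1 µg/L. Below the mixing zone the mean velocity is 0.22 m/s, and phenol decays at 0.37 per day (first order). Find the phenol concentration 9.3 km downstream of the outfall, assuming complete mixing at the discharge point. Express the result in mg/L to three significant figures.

0.705 mg/L

1.1 µg/L = 0.0011 mg/L.
After complete mixing, C₀ = (1.8·3.99 + 6.71·0.0011) / 8.51 = 0.8448 mg/L.
Travel time t = 9300 m / 0.22 m/s = 4.227e+04 s = 0.4893 d.
C = 0.8448·exp(−0.37·0.4893) = 0.8448·0.8344 = 0.7049 mg/L.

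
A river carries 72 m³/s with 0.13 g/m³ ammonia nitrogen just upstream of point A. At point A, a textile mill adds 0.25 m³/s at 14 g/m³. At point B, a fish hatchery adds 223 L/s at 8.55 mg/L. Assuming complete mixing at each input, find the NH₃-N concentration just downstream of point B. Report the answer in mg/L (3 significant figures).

0.204 mg/L

After input A: C = (72·0.13 + 0.25·14) / 72.25 = 0.178 mg/L.
223 L/s = 0.223 m³/s.
After input B: C = (72.25·0.178 + 0.223·8.55) / 72.47 = 0.2038 mg/L.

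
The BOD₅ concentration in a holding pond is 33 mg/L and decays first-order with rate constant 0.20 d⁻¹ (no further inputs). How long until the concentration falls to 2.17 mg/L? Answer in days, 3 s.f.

t = ln(C₀/C)/k = ln(33/2.17)/0.20 = 2.722/0.20 = 13.61 d.

13.6 d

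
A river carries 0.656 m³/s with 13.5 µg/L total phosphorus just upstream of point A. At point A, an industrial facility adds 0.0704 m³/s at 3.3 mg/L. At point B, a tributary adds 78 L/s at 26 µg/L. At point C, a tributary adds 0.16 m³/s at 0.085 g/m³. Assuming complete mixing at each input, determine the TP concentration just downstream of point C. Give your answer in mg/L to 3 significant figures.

0.266 mg/L

13.5 µg/L = 0.0135 mg/L.
After input A: C = (0.656·0.0135 + 0.0704·3.3) / 0.7264 = 0.332 mg/L.
78 L/s = 0.078 m³/s.
26 µg/L = 0.026 mg/L.
After input B: C = (0.7264·0.332 + 0.078·0.026) / 0.8044 = 0.3023 mg/L.
After input C: C = (0.8044·0.3023 + 0.16·0.085) / 0.9644 = 0.2663 mg/L.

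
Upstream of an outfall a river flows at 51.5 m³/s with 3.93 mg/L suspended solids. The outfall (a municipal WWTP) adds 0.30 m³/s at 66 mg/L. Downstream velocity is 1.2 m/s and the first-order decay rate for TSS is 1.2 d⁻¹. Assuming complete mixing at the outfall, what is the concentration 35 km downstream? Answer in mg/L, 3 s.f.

2.86 mg/L

After complete mixing, C₀ = (0.3·66 + 51.5·3.93) / 51.8 = 4.289 mg/L.
Travel time t = 3.5e+04 m / 1.2 m/s = 2.917e+04 s = 0.3376 d.
C = 4.289·exp(−1.2·0.3376) = 4.289·0.6669 = 2.861 mg/L.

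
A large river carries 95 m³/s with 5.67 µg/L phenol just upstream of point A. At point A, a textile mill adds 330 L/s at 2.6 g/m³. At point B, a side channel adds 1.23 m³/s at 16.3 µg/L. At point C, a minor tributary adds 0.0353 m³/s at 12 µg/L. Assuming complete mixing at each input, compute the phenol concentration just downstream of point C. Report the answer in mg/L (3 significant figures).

0.0147 mg/L

5.67 µg/L = 0.00567 mg/L.
330 L/s = 0.33 m³/s.
After input A: C = (95·0.00567 + 0.33·2.6) / 95.33 = 0.01465 mg/L.
16.3 µg/L = 0.0163 mg/L.
After input B: C = (95.33·0.01465 + 1.23·0.0163) / 96.56 = 0.01467 mg/L.
12 µg/L = 0.012 mg/L.
After input C: C = (96.56·0.01467 + 0.0353·0.012) / 96.6 = 0.01467 mg/L.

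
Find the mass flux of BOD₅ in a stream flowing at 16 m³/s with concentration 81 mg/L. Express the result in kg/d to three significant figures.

112000 kg/d

Mass flux = Q·C = 16 m³/s × 81 g/m³ = 1296 g/s.
= 1296 g/s × 86.4 = 1.12e+05 kg/d.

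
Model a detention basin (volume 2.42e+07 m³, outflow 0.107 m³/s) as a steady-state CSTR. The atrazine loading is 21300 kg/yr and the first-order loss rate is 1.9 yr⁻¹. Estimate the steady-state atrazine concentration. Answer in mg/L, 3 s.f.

0.432 mg/L

Outflow Q = 0.107 m³/s × 3.156e+07 s/yr = 3.377e+06 m³/yr.
Steady-state CSTR mass balance: W = Q·C + k·V·C, so C = W/(Q + kV).
Q + kV = 3.377e+06 + 1.9·2.42e+07 = 4.936e+07 m³/yr.
C = 21300/4.936e+07 = 0.0004316 kg/m³ = 0.4316 mg/L.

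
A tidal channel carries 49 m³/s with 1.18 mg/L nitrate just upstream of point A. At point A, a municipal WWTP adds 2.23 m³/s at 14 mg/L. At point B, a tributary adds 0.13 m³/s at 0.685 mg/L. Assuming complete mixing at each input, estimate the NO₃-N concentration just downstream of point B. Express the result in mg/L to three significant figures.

After input A: C = (49·1.18 + 2.23·14) / 51.23 = 1.738 mg/L.
After input B: C = (51.23·1.738 + 0.13·0.685) / 51.36 = 1.735 mg/L.

1.74 mg/L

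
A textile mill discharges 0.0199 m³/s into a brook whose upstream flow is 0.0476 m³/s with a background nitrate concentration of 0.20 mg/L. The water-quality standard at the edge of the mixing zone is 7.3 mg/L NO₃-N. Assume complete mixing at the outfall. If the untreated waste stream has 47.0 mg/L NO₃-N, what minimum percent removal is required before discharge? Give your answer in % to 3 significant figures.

48.3 %

Mass balance: 7.3·0.0675 = 0.0199·Cₑ + 0.0476·0.2.
Cₑ = (0.4928 − 0.00952) / 0.0199 = 24.28 mg/L.
Required removal = 1 − 24.28/47.0 = 48.33 %.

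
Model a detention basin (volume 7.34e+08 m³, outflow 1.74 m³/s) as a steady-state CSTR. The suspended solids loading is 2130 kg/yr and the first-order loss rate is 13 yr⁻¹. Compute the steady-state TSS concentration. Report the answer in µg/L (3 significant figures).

Outflow Q = 1.74 m³/s × 3.156e+07 s/yr = 5.491e+07 m³/yr.
Steady-state CSTR mass balance: W = Q·C + k·V·C, so C = W/(Q + kV).
Q + kV = 5.491e+07 + 13·7.34e+08 = 9.597e+09 m³/yr.
C = 2130/9.597e+09 = 2.219e-07 kg/m³ = 0.0002219 mg/L = 0.2219 µg/L.

0.222 µg/L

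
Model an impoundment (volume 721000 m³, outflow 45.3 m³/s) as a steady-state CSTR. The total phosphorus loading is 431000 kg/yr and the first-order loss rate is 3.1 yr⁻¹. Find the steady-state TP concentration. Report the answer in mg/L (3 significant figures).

Outflow Q = 45.3 m³/s × 3.156e+07 s/yr = 1.43e+09 m³/yr.
Steady-state CSTR mass balance: W = Q·C + k·V·C, so C = W/(Q + kV).
Q + kV = 1.43e+09 + 3.1·721000 = 1.432e+09 m³/yr.
C = 431000/1.432e+09 = 0.000301 kg/m³ = 0.301 mg/L.

0.301 mg/L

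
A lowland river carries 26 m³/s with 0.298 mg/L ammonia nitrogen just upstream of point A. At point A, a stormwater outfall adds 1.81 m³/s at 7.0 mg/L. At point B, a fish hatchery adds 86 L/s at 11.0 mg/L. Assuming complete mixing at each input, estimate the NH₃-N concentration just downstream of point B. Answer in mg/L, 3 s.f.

After input A: C = (26·0.298 + 1.81·7) / 27.81 = 0.7342 mg/L.
86 L/s = 0.086 m³/s.
After input B: C = (27.81·0.7342 + 0.086·11) / 27.9 = 0.7658 mg/L.

0.766 mg/L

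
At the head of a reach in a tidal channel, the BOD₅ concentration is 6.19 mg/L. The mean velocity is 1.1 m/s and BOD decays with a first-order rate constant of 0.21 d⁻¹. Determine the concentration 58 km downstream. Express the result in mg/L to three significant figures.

5.45 mg/L

Travel time t = 58 km / 1.1 m/s = 5.8e+04/1.1 = 5.273e+04 s = 0.6103 d.
First-order decay: C = 6.19·exp(−0.21·0.6103) = 6.19·0.8797 = 5.445 mg/L.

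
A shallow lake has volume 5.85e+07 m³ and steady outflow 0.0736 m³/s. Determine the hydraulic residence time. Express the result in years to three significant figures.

25.2 yr

Q = 0.0736 m³/s × 3.156e+07 s/yr = 2.323e+06 m³/yr.
Hydraulic residence time τ = V/Q = 5.85e+07/2.323e+06 = 25.19 yr.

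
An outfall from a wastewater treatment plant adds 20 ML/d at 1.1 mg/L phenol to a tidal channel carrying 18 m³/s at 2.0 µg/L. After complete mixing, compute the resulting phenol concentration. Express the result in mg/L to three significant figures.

0.0159 mg/L

20 ML/d = 0.2315 m³/s.
2.0 µg/L = 0.002 mg/L.
Conservation of mass across the mixing zone: C = (0.2315·1.1 + 18·0.002) / (0.2315 + 18) = 0.2906/18.23 = 0.01594 mg/L.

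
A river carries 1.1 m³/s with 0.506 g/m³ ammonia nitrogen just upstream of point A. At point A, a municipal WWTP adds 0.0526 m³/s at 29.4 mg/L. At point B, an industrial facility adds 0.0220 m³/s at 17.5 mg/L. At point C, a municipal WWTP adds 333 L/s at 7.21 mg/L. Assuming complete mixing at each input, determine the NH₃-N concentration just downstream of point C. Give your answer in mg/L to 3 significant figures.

3.24 mg/L

After input A: C = (1.1·0.506 + 0.0526·29.4) / 1.153 = 1.825 mg/L.
After input B: C = (1.153·1.825 + 0.022·17.5) / 1.175 = 2.118 mg/L.
333 L/s = 0.333 m³/s.
After input C: C = (1.175·2.118 + 0.333·7.21) / 1.508 = 3.243 mg/L.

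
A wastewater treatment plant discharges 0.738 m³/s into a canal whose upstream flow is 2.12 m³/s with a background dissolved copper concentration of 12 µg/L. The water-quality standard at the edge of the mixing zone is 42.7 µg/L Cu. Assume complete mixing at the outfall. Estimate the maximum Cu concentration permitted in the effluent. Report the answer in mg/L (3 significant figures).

0.131 mg/L

12 µg/L = 0.012 mg/L.
42.7 µg/L = 0.0427 mg/L.
Mass balance: 0.0427·2.858 = 0.738·Cₑ + 2.12·0.012.
Cₑ = (0.122 − 0.02544) / 0.738 = 0.1309 mg/L.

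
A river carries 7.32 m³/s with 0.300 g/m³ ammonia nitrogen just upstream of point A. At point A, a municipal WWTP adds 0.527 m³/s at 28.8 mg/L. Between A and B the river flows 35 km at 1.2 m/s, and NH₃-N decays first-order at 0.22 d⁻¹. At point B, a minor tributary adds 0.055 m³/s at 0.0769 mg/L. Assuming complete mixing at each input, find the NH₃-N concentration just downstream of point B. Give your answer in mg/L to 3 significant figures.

After input A: C = (7.32·0.3 + 0.527·28.8) / 7.847 = 2.214 mg/L.
Over the 35 km reach to input B (t = 2.917e+04 s = 0.3376 d), decay gives C = 2.214·exp(−0.22·0.3376) = 2.056 mg/L.
After input B: C = (7.847·2.056 + 0.055·0.0769) / 7.902 = 2.042 mg/L.

2.04 mg/L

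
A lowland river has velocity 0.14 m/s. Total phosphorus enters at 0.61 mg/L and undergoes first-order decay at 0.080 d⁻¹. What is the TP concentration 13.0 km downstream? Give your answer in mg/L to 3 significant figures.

0.560 mg/L

Travel time t = 13.0 km / 0.14 m/s = 1.3e+04/0.14 = 9.286e+04 s = 1.075 d.
First-order decay: C = 0.61·exp(−0.080·1.075) = 0.61·0.9176 = 0.5597 mg/L.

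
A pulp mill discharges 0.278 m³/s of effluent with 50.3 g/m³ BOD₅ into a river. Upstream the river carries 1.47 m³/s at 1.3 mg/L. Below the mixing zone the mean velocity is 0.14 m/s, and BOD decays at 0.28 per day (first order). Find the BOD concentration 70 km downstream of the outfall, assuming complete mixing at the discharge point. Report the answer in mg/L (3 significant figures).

After complete mixing, C₀ = (0.278·50.3 + 1.47·1.3) / 1.748 = 9.093 mg/L.
Travel time t = 7e+04 m / 0.14 m/s = 5e+05 s = 5.787 d.
C = 9.093·exp(−0.28·5.787) = 9.093·0.1978 = 1.799 mg/L.

1.80 mg/L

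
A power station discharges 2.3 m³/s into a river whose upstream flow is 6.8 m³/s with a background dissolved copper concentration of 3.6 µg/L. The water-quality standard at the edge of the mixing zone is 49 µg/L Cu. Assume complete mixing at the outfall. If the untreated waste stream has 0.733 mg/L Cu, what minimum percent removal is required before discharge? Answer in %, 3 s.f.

3.6 µg/L = 0.0036 mg/L.
49 µg/L = 0.049 mg/L.
Mass balance: 0.049·9.1 = 2.3·Cₑ + 6.8·0.0036.
Cₑ = (0.4459 − 0.02448) / 2.3 = 0.1832 mg/L.
Required removal = 1 − 0.1832/0.733 = 75 %.

75.0 %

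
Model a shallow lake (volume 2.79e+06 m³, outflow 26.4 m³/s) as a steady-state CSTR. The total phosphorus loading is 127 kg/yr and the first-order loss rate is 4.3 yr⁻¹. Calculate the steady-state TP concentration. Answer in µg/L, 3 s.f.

0.150 µg/L

Outflow Q = 26.4 m³/s × 3.156e+07 s/yr = 8.331e+08 m³/yr.
Steady-state CSTR mass balance: W = Q·C + k·V·C, so C = W/(Q + kV).
Q + kV = 8.331e+08 + 4.3·2.79e+06 = 8.451e+08 m³/yr.
C = 127/8.451e+08 = 1.503e-07 kg/m³ = 0.0001503 mg/L = 0.1503 µg/L.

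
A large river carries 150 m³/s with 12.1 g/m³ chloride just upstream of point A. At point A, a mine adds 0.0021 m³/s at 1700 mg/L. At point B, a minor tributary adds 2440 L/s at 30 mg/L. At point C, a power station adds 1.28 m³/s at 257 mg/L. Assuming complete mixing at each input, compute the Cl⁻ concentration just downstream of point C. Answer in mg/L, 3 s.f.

After input A: C = (150·12.1 + 0.0021·1700) / 150 = 12.12 mg/L.
2440 L/s = 2.44 m³/s.
After input B: C = (150·12.12 + 2.44·30) / 152.4 = 12.41 mg/L.
After input C: C = (152.4·12.41 + 1.28·257) / 153.7 = 14.45 mg/L.

14.4 mg/L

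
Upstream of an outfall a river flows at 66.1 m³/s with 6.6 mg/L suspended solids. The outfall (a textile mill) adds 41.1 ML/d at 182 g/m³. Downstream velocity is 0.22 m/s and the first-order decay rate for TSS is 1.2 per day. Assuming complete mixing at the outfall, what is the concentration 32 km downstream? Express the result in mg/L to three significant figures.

41.1 ML/d = 0.4757 m³/s.
After complete mixing, C₀ = (0.4757·182 + 66.1·6.6) / 66.58 = 7.853 mg/L.
Travel time t = 3.2e+04 m / 0.22 m/s = 1.455e+05 s = 1.684 d.
C = 7.853·exp(−1.2·1.684) = 7.853·0.1326 = 1.042 mg/L.

1.04 mg/L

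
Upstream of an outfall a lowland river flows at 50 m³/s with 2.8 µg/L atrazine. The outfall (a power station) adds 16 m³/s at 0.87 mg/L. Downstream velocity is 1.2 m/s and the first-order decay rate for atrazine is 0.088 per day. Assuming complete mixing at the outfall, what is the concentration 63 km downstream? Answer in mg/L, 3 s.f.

0.202 mg/L

2.8 µg/L = 0.0028 mg/L.
After complete mixing, C₀ = (16·0.87 + 50·0.0028) / 66 = 0.213 mg/L.
Travel time t = 6.3e+04 m / 1.2 m/s = 5.25e+04 s = 0.6076 d.
C = 0.213·exp(−0.088·0.6076) = 0.213·0.9479 = 0.2019 mg/L.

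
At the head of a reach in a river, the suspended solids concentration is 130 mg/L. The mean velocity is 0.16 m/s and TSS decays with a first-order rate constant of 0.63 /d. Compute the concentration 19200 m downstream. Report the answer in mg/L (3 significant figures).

54.2 mg/L

Travel time t = 19200 m / 0.16 m/s = 1.92e+04/0.16 = 1.2e+05 s = 1.389 d.
First-order decay: C = 130·exp(−0.63·1.389) = 130·0.4169 = 54.19 mg/L.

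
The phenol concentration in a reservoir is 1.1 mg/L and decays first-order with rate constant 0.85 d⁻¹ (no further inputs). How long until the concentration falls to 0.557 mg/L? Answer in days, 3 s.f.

t = ln(C₀/C)/k = ln(1.1/0.557)/0.85 = 0.6805/0.85 = 0.8006 d.

0.801 d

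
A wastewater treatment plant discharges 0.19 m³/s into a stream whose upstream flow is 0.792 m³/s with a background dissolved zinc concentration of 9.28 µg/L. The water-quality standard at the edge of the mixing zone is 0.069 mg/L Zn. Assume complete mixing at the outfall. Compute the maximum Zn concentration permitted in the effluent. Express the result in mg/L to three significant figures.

0.318 mg/L

9.28 µg/L = 0.00928 mg/L.
Mass balance: 0.069·0.982 = 0.19·Cₑ + 0.792·0.00928.
Cₑ = (0.06776 − 0.00735) / 0.19 = 0.3179 mg/L.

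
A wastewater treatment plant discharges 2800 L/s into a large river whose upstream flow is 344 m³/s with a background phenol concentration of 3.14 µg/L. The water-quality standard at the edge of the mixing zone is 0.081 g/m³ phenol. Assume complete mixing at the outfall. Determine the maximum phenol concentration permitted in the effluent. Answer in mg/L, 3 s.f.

9.65 mg/L

2800 L/s = 2.8 m³/s.
3.14 µg/L = 0.00314 mg/L.
Mass balance: 0.081·346.8 = 2.8·Cₑ + 344·0.00314.
Cₑ = (28.09 − 1.08) / 2.8 = 9.647 mg/L.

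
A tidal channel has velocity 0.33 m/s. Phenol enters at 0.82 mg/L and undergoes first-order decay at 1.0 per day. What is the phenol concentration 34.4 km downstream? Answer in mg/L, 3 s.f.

Travel time t = 34.4 km / 0.33 m/s = 3.44e+04/0.33 = 1.042e+05 s = 1.207 d.
First-order decay: C = 0.82·exp(−1.0·1.207) = 0.82·0.2992 = 0.2454 mg/L.

0.245 mg/L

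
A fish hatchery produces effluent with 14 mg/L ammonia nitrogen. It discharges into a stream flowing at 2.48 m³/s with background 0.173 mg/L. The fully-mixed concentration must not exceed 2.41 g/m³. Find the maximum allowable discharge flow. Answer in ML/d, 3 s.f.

Mass balance at complete mixing: C_std·(Q_w + Q_r) = Q_w·C_e + Q_r·C_b.
Rearranging, Q_w = Q_r·(C_std − C_b)/(C_e − C_std) = 2.48·(2.41 − 0.173) / (14 − 2.41) = 0.4787 m³/s.
= 41.36 ML/d.

41.4 ML/d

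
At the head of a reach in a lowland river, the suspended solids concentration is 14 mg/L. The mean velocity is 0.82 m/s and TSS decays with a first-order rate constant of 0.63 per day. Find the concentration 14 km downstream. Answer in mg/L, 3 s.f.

12.4 mg/L

Travel time t = 14 km / 0.82 m/s = 1.4e+04/0.82 = 1.707e+04 s = 0.1976 d.
First-order decay: C = 14·exp(−0.63·0.1976) = 14·0.8829 = 12.36 mg/L.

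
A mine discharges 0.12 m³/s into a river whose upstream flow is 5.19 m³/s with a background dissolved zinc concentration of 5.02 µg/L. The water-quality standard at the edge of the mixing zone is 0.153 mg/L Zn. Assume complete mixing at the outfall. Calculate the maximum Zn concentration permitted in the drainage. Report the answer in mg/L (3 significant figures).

5.02 µg/L = 0.00502 mg/L.
Mass balance: 0.153·5.31 = 0.12·Cₑ + 5.19·0.00502.
Cₑ = (0.8124 − 0.02605) / 0.12 = 6.553 mg/L.

6.55 mg/L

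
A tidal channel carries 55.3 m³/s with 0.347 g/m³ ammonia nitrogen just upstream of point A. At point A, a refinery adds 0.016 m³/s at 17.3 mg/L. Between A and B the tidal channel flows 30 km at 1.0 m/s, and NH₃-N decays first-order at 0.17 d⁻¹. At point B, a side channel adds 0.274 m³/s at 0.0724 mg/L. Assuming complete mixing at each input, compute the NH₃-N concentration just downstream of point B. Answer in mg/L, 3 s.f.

After input A: C = (55.3·0.347 + 0.016·17.3) / 55.32 = 0.3519 mg/L.
Over the 30 km reach to input B (t = 3e+04 s = 0.3472 d), decay gives C = 0.3519·exp(−0.17·0.3472) = 0.3317 mg/L.
After input B: C = (55.32·0.3317 + 0.274·0.0724) / 55.59 = 0.3305 mg/L.

0.330 mg/L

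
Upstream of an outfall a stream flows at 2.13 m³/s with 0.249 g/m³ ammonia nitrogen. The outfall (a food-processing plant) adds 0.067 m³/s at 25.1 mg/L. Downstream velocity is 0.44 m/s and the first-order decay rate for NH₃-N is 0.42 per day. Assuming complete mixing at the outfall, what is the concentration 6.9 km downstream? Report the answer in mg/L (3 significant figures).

After complete mixing, C₀ = (0.067·25.1 + 2.13·0.249) / 2.197 = 1.007 mg/L.
Travel time t = 6900 m / 0.44 m/s = 1.568e+04 s = 0.1815 d.
C = 1.007·exp(−0.42·0.1815) = 1.007·0.9266 = 0.933 mg/L.

0.933 mg/L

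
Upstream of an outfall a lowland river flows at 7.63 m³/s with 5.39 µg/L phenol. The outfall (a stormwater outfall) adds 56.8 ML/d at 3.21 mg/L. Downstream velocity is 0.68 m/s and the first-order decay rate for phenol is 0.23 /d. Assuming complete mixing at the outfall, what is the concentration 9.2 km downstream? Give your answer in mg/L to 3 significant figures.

0.250 mg/L

56.8 ML/d = 0.6574 m³/s.
5.39 µg/L = 0.00539 mg/L.
After complete mixing, C₀ = (0.6574·3.21 + 7.63·0.00539) / 8.287 = 0.2596 mg/L.
Travel time t = 9200 m / 0.68 m/s = 1.353e+04 s = 0.1566 d.
C = 0.2596·exp(−0.23·0.1566) = 0.2596·0.9646 = 0.2504 mg/L.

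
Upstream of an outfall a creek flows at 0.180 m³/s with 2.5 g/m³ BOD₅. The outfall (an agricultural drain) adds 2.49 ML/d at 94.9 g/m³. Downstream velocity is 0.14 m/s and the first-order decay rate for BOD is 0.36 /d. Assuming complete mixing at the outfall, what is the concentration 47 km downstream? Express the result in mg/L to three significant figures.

2.49 ML/d = 0.02882 m³/s.
After complete mixing, C₀ = (0.02882·94.9 + 0.18·2.5) / 0.2088 = 15.25 mg/L.
Travel time t = 4.7e+04 m / 0.14 m/s = 3.357e+05 s = 3.886 d.
C = 15.25·exp(−0.36·3.886) = 15.25·0.2469 = 3.766 mg/L.

3.77 mg/L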